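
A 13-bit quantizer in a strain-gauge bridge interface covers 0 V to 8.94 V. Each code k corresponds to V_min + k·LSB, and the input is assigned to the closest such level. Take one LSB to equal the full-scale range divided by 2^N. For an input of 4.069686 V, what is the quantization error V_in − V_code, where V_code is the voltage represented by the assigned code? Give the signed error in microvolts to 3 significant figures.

Full-scale range = 8.94 V. LSB = 8.94 V / 2^13 ≈ 1.091 mV.
(4.069686 − (0)) / LSB = 4.069686 × 8192/8.94 = 3729.1798. Nearest integer: k = 3729.
V_code = V_min + k × range/2^13 = 0 + 3729 × 8.94/8192 = 4.069489746 V.
e = 4.069686 − (4.069489746) = +196 µV.

+196 µV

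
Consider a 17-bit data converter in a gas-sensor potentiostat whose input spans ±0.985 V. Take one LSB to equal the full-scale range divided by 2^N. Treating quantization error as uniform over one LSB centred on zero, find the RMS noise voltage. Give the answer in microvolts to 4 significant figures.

Span: 0.985 V − (-0.985 V) = 1.97 V.
LSB = 1.97 V / 2^17 = 15.0299 µV.
For a uniform distribution on [−LSB/2, +LSB/2], V_rms = LSB/√12 = 15.0299 µV/3.4641 = 4.339 µV.

4.339 µV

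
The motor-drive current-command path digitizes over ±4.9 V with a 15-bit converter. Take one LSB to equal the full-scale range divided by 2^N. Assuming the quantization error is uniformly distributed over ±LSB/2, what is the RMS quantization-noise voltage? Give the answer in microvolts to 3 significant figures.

86.3 µV

The full-scale span is 4.9 − (-4.9) = 9.8 V.
LSB = 9.8 V / 2^15 = 299.07 µV.
σ_q = LSB/√12 = 299.07 µV/3.4641 = 86.3 µV.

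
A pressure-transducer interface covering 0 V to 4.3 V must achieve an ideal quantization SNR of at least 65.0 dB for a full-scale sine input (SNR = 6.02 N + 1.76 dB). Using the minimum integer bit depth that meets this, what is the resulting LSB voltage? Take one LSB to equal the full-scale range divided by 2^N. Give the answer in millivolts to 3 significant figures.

2.10 mV

Full-scale range = 4.3 V.
Required N = ⌈(65.0 − 1.76)/6.02⌉ = ⌈10.505⌉ = 11.
LSB = 4.3 V ÷ 2^11 = 4.3/2048 V = 2.10 mV.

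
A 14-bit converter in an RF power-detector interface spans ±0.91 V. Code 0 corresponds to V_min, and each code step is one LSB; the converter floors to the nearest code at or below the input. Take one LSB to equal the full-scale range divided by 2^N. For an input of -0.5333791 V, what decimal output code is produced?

3390

Full-scale range = 0.91 V − (-0.91 V) = 1.82 V. LSB = 1.82 V / 2^14 ≈ 111.1 µV.
V_in − V_min = -0.5333791 − (-0.91) = 0.3766209 V.
Divide by LSB: 0.3766209 × 16384/1.82 = 3390.4158.
Truncating gives code 3390.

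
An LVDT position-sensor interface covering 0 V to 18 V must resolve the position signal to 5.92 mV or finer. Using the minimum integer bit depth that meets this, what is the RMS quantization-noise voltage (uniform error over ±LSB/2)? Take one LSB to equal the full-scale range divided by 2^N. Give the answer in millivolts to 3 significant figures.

1.27 mV

Span = 18 V.
Required number of levels: 18/5.92 mV = 3040.5; smallest N with 2^N ≥ that is 12.
One LSB is 18 V / 4096 = 4.3945 mV.
σ_q = LSB/√12 = 4.3945 mV/3.4641 = 1.27 mV.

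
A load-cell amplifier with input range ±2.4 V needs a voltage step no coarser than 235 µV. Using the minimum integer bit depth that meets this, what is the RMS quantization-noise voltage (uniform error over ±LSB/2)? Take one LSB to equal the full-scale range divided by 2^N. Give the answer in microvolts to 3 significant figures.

Range = 2.4 − (-2.4) = 4.8 V.
Levels needed ≥ 4.8/235 µV = 20430. 2^15 = 32768 suffices, so N_min = 15.
LSB = 4.8 V / 2^15 = 146.48 µV.
V_rms = LSB/√12 = 42.3 µV.

42.3 µV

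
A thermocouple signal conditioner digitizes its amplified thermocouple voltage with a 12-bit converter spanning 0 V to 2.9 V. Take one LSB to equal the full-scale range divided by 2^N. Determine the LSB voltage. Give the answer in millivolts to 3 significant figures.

0.708 mV

Span = 2.9 V.
There are 2^12 = 4096 steps.
LSB = 2.9 V / 2^12 = 0.708 mV.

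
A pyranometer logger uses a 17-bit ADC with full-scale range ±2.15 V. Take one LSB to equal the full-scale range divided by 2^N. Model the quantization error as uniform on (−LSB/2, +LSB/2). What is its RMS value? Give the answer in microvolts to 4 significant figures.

Span: 2.15 V − (-2.15 V) = 4.3 V.
One LSB is 4.3 V / 131072 = 32.8064 µV.
σ_q = LSB/√12 = 32.8064 µV/3.4641 = 9.470 µV.

9.470 µV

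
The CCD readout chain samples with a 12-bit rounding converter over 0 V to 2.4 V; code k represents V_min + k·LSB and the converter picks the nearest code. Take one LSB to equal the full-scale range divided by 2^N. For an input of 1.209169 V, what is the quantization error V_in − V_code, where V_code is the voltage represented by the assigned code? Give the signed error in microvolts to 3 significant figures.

Range is 2.4 V. LSB = 2.4 V / 2^12 ≈ 0.5859 mV.
(1.209169 − (0)) / LSB = 1.209169 × 4096/2.4 = 2063.6484. Nearest integer: k = 2064.
Reconstructed level: 0 + 2064 × 2.4/4096 V = 1.209375000 V.
Error = V_in − V_code = 1.209169 − (1.209375000) = −206 µV.

−206 µV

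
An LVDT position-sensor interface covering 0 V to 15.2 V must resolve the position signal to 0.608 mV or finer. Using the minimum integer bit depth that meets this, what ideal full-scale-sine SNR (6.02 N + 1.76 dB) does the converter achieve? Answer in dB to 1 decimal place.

V_FS = 15.2 V.
15.2 V / 0.608 mV = 25000. Since 2^14 = 16384 and 2^15 = 32768, N = 15.
Ideal SNR at N = 15: 6.02·15 + 1.76 = 92.1 dB.

92.1 dB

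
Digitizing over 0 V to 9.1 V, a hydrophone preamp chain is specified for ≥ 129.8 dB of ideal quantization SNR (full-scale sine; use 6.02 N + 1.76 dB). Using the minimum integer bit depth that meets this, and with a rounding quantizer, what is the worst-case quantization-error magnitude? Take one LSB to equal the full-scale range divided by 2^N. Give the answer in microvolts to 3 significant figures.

1.08 µV

Span = 9.1 V.
N ≥ (129.8 − 1.76)/6.02 = 21.269 → N_min = 22.
Step size = 9.1/4194304 V = 2.1696 µV.
Half an LSB is 1.08 µV.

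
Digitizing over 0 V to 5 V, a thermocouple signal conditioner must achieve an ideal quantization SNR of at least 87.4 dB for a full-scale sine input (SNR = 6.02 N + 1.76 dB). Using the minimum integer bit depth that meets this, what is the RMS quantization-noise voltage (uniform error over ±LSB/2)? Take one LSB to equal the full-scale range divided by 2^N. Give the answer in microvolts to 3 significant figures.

V_FS = 5 V.
6.02 N + 1.76 ≥ 87.4 gives N ≥ 14.226, so the minimum integer is 15.
Step size = 5/32768 V = 152.59 µV.
σ_q = LSB/√12 = 152.59 µV/3.4641 = 44.0 µV.

44.0 µV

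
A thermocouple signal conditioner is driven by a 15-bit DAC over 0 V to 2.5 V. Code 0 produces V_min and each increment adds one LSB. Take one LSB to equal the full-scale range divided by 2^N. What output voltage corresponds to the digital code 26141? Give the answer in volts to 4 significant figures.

1.994 V

Range is 2.5 V. LSB = 2.5 V / 2^15.
Output = V_min + (26141/32768) × range = 0 + 0.797760 × 2.5 V
      = 0 + 1.99440 = 1.99440 V.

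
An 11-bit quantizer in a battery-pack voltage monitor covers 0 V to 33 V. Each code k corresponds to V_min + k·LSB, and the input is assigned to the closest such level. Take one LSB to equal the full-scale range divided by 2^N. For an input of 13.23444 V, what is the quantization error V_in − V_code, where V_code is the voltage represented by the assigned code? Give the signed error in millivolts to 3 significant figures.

+5.44 mV

Span = 33 V. LSB = 33 V / 2^11 ≈ 16.11 mV.
(13.23444 − (0)) / LSB = 13.23444 × 2048/33 = 821.3374. Nearest integer: k = 821.
V_code = 0 + (821/2048) × 33 = 13.22900391 V.
V_in − V_code = 13.23444 − (13.22900391) = +5.44 mV.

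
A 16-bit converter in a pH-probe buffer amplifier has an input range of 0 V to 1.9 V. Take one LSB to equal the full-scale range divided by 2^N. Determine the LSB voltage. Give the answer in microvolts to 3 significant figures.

Range is 1.9 V.
2^16 = 65536 levels.
One LSB is 1.9 V / 65536 = 29.0 µV.

29.0 µV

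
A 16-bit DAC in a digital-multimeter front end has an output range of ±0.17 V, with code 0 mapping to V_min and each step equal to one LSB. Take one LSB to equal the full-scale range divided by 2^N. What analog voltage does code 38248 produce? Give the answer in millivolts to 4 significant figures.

28.43 mV

The full-scale span is 0.17 − (-0.17) = 0.34 V. LSB = 0.34 V / 2^16.
Output = V_min + (38248/65536) × range = -0.17 + 0.583618 × 0.34 V
      = -0.17 V + 0.198430 V = 0.0284302 V.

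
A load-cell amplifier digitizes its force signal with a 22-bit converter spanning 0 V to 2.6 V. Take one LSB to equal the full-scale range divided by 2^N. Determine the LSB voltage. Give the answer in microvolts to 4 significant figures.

0.6199 µV

Span = 2.6 V.
There are 2^22 = 4194304 steps.
LSB = 2.6 V / 2^22 = 0.6199 µV.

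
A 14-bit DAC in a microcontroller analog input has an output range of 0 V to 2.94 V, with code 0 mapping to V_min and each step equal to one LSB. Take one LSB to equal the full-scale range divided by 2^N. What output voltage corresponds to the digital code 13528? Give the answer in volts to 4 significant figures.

Span = 2.94 V. LSB = 2.94 V / 2^14.
V_out = V_min + code × LSB = 0 V + 13528 × 2.94 V / 16384
      = 0 V + 2.42751 V = 2.42751 V.

2.428 V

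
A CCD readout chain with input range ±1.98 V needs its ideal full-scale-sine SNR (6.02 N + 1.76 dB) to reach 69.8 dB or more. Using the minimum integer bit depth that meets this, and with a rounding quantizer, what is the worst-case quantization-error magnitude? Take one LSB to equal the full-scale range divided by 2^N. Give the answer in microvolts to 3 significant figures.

Full-scale range = 1.98 V − (-1.98 V) = 3.96 V.
Solving 6.02 N ≥ 69.8 − 1.76: N ≥ 11.302. Round up → N = 12.
LSB = 3.96 V ÷ 2^12 = 3.96/4096 V = 0.96680 mV.
Half an LSB is 483 µV.

483 µV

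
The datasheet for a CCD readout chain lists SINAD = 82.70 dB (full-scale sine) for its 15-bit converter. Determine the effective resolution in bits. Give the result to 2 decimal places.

13.45 bits

Inverting SNR = 6.02 N + 1.76: N_eff = (82.70 − 1.76)/6.02 = 13.4452.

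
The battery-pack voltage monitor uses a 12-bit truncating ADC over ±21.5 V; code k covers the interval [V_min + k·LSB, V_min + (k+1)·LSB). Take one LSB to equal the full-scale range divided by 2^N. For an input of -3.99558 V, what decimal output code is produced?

1667

Full-scale range = 21.5 V − (-21.5 V) = 43 V. LSB = 43 V / 2^12 ≈ 10.50 mV.
(V_in − V_min) × 2^12/range = (-3.99558 − (-21.5)) × 4096/43 = 1667.398.
Floor → code = 1667.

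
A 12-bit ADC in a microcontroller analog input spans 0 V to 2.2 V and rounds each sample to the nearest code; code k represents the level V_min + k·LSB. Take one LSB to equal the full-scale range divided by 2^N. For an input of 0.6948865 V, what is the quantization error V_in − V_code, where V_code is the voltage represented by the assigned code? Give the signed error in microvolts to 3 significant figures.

Range is 2.2 V. LSB = 2.2 V / 2^12 ≈ 0.5371 mV.
(V_in − V_min)/LSB = (0.6948865 − (0)) × 4096/2.2 = 1293.7523 → nearest code k = 1294.
V_code = V_min + k × range/2^12 = 0 + 1294 × 2.2/4096 = 0.6950195313 V.
Error = V_in − V_code = 0.6948865 − (0.6950195313) = −133 µV.

−133 µV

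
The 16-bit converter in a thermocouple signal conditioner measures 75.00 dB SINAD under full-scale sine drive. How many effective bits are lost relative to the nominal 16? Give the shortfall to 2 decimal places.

Effective bits = (75.00 − 1.76)/6.02 = 12.1661.
16 − 12.1661 = 3.83 bits below nominal.

3.83 bits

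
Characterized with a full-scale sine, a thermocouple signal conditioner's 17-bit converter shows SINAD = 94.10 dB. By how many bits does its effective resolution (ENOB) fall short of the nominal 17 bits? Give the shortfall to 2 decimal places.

Effective bits = (94.10 − 1.76)/6.02 = 15.3389.
Lost resolution: 17 − 15.3389 = 1.6611 bits.

1.66 bits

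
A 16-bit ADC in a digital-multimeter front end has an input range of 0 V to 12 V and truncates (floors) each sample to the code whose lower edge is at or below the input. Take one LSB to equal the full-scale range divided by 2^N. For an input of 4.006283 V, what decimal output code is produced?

V_FS = 12 V. LSB = 12 V / 2^16 ≈ 183.1 µV.
V_in − V_min = 4.006283 − (0) = 4.006283 V.
Divide by LSB: 4.006283 × 65536/12 = 21879.6469.
Truncating gives code 21879.

21879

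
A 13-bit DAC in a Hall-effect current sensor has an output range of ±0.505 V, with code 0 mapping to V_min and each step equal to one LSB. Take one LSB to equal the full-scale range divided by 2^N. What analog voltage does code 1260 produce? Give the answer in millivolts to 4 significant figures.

The full-scale span is 0.505 − (-0.505) = 1.01 V. LSB = 1.01 V / 2^13.
V_out = -0.505 + 1260 × (1.01/8192) V
      = -0.505 V + 0.155347 V = -0.349653 V.

-349.7 mV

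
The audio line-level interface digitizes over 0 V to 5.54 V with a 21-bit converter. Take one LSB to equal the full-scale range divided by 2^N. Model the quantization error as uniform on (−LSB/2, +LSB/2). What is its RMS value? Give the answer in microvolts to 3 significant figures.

0.763 µV

Full-scale range = 5.54 V.
LSB = 5.54 V ÷ 2^21 = 5.54/2097152 V = 2.6417 µV.
σ_q = LSB/√12 = 2.6417 µV/3.4641 = 0.763 µV.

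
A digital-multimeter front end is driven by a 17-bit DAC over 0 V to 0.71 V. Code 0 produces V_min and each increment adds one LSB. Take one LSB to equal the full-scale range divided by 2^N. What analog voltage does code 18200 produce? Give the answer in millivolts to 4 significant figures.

98.59 mV

Range is 0.71 V. LSB = 0.71 V / 2^17.
Output = V_min + (18200/131072) × range = 0 + 0.138855 × 0.71 V
      = 0 V + 0.0985870 V = 0.0985870 V.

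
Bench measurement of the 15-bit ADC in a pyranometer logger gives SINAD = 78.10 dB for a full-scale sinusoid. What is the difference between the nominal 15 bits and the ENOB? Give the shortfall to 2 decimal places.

2.32 bits

N_eff = (78.10 − 1.76)/6.02 = 12.6811 bits.
Lost resolution: 15 − 12.6811 = 2.3189 bits.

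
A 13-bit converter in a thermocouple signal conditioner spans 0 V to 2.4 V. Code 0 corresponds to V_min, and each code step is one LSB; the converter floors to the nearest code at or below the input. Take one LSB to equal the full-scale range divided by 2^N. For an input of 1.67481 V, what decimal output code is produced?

5716

Range is 2.4 V. LSB = 2.4 V / 2^13 ≈ 293.0 µV.
(V_in − V_min) × 2^13/range = (1.67481 − (0)) × 8192/2.4 = 5716.685.
Floor → code = 5716.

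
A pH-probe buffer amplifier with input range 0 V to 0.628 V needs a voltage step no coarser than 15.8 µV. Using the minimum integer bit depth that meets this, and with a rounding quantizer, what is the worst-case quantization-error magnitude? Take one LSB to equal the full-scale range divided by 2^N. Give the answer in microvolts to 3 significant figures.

4.79 µV

Span = 0.628 V.
Need 2^N ≥ 0.628 V / 15.8 µV = 39750 → N_min = 16.
Step size = 0.628/65536 V = 9.5825 µV.
Half an LSB is 4.79 µV.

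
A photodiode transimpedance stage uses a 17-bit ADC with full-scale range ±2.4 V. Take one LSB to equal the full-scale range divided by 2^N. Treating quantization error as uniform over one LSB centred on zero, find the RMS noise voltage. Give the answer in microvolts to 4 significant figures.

Range = 2.4 − (-2.4) = 4.8 V.
One LSB is 4.8 V / 131072 = 36.6211 µV.
RMS of a uniform error over width LSB is LSB/√12 = 10.57 µV.

10.57 µV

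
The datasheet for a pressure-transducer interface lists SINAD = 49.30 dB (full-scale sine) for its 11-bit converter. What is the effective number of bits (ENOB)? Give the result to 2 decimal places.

Inverting SNR = 6.02 N + 1.76: N_eff = (49.30 − 1.76)/6.02 = 7.8970.

7.90 bits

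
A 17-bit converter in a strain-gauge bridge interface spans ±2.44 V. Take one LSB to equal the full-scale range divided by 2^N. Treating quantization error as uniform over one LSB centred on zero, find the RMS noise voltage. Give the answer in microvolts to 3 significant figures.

10.7 µV

Range = 2.44 − (-2.44) = 4.88 V.
LSB = 4.88 V ÷ 2^17 = 4.88/131072 V = 37.231 µV.
For a uniform distribution on [−LSB/2, +LSB/2], V_rms = LSB/√12 = 37.231 µV/3.4641 = 10.7 µV.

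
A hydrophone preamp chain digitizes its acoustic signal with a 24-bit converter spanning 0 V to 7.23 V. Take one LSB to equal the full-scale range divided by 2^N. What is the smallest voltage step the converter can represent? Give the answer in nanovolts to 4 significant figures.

Range is 7.23 V.
2^24 = 16777216 levels.
One LSB is 7.23 V / 16777216 = 430.9 nV.

430.9 nV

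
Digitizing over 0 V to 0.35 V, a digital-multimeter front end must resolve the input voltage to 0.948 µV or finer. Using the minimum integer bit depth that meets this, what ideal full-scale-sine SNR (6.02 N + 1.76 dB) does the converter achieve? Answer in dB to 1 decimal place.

Range is 0.35 V.
Levels needed ≥ 0.35/0.948 µV = 369200. 2^19 = 524288 suffices, so N_min = 19.
SNR = 6.02 × 19 + 1.76 = 116.14 dB.

116.1 dB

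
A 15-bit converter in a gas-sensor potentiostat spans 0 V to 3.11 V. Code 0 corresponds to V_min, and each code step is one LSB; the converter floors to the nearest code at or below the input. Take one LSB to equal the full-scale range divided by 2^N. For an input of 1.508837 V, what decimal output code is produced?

Span = 3.11 V. LSB = 3.11 V / 2^15 ≈ 94.91 µV.
V_in − V_min = 1.508837 − (0) = 1.508837 V.
Divide by LSB: 1.508837 × 32768/3.11 = 15897.6112.
Truncating gives code 15897.

15897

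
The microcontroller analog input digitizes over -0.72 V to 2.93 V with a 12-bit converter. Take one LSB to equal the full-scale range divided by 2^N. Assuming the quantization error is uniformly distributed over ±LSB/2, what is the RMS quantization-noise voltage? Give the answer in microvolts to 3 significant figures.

257 µV

Span: 2.93 V − (-0.72 V) = 3.65 V.
LSB = 3.65 V ÷ 2^12 = 3.65/4096 V = 0.89111 mV.
For a uniform distribution on [−LSB/2, +LSB/2], V_rms = LSB/√12 = 0.89111 mV/3.4641 = 257 µV.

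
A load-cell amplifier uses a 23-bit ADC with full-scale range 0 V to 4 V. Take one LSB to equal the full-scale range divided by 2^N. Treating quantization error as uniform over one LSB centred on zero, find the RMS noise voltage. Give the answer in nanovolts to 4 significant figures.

137.7 nV

V_FS = 4 V.
One LSB is 4 V / 8388608 = 476.837 nV.
V_rms = LSB/√12 = 476.837 nV / √12 = 137.7 nV.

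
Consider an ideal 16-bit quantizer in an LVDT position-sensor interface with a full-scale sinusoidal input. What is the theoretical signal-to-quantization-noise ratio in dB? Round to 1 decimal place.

For an ideal N-bit converter with full-scale sine input, SNR = 6.02 N + 1.76 dB. SNR = 6.02 × 16 + 1.76 = 96.32 + 1.76 = 98.08 dB.

98.1 dB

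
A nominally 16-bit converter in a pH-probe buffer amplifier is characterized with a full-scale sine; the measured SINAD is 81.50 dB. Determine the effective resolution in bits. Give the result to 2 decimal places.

13.25 bits

Inverting SNR = 6.02 N + 1.76: N_eff = (81.50 − 1.76)/6.02 = 13.2458.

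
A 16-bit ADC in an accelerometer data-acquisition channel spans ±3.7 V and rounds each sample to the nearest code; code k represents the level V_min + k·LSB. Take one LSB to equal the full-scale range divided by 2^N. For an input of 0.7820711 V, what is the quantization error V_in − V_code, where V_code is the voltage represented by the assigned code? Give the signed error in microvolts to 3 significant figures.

Full-scale range = 3.7 V − (-3.7 V) = 7.4 V. LSB = 7.4 V / 2^16 ≈ 112.9 µV.
(V_in − V_min)/LSB = (0.7820711 − (-3.7)) × 65536/7.4 = 39694.1908 → nearest code k = 39694.
Reconstructed level: -3.7 + 39694 × 7.4/65536 V = 0.78204956055 V.
V_in − V_code = 0.7820711 − (0.78204956055) = +21.5 µV.

+21.5 µV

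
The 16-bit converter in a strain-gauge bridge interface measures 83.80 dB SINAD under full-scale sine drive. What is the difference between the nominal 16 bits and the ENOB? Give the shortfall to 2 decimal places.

ENOB = (SINAD − 1.76)/6.02 = (83.80 − 1.76)/6.02 = 13.6279 bits.
Shortfall = 16 − 13.6279 = 2.3721 bits.

2.37 bits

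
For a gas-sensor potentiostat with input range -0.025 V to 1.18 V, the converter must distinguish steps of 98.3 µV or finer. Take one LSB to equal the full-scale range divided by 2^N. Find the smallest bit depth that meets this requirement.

The full-scale span is 1.18 − (-0.025) = 1.205 V.
Required number of levels: 1.205/98.3 µV = 12258; smallest N with 2^N ≥ that is 14.

14 bits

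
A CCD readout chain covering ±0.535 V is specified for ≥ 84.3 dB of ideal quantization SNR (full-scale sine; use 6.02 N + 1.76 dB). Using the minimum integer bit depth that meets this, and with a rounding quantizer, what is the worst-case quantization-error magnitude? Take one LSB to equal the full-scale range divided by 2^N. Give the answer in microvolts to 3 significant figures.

Span: 0.535 V − (-0.535 V) = 1.07 V.
Required N = ⌈(84.3 − 1.76)/6.02⌉ = ⌈13.711⌉ = 14.
LSB = 1.07 V / 2^14 = 65.308 µV.
Half an LSB is 32.7 µV.

32.7 µV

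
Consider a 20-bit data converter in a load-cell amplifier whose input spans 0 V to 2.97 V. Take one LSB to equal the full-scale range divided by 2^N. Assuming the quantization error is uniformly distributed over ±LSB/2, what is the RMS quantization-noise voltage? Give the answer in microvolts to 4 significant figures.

Span = 2.97 V.
Step size = 2.97/1048576 V = 2.83241 µV.
RMS of a uniform error over width LSB is LSB/√12 = 0.8176 µV.

0.8176 µV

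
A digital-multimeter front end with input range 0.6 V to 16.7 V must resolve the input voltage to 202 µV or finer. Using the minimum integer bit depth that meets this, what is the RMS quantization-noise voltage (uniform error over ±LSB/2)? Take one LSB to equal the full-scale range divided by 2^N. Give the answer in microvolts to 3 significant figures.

35.5 µV

Full-scale range = 16.7 V − (0.6 V) = 16.1 V.
16.1 V / 202 µV = 79700. Since 2^16 = 65536 and 2^17 = 131072, N = 17.
One LSB is 16.1 V / 131072 = 122.83 µV.
σ_q = LSB/√12 = 122.83 µV/3.4641 = 35.5 µV.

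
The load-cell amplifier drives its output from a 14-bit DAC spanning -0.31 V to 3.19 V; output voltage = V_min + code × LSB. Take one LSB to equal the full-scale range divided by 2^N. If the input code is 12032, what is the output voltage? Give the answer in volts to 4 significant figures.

2.260 V

The full-scale span is 3.19 − (-0.31) = 3.5 V. LSB = 3.5 V / 2^14.
Output = V_min + (12032/16384) × range = -0.31 + 0.734375 × 3.5 V
      = -0.31 V + 2.57031 V = 2.26031 V.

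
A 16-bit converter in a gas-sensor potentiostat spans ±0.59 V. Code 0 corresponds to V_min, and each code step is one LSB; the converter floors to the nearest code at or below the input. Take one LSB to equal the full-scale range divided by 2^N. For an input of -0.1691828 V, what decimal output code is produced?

Full-scale range = 0.59 V − (-0.59 V) = 1.18 V. LSB = 1.18 V / 2^16 ≈ 18.01 µV.
code = ⌊(V_in − V_min)/LSB⌋ = ⌊(V_in − V_min) × 2^16 / range⌋
     = ⌊(-0.1691828 − (-0.59)) × 65536 / 1.18⌋ = ⌊0.4208172 × 65536/1.18⌋
     = ⌊23371.759⌋ = 23371.

23371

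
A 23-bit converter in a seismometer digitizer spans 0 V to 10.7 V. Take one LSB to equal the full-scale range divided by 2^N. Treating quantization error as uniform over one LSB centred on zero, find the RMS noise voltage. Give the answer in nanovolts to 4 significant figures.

V_FS = 10.7 V.
LSB = 10.7 V / 2^23 = 1.27554 µV.
For a uniform distribution on [−LSB/2, +LSB/2], V_rms = LSB/√12 = 1.27554 µV/3.4641 = 368.2 nV.

368.2 nV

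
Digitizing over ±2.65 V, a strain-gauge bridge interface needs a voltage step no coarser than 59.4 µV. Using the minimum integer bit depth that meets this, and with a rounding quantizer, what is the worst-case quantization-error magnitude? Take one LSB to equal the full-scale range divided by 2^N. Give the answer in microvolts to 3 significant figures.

Range = 2.65 − (-2.65) = 5.3 V.
Levels needed ≥ 5.3/59.4 µV = 89230. 2^17 = 131072 suffices, so N_min = 17.
One LSB is 5.3 V / 131072 = 40.436 µV.
|e|_max = LSB/2 = 20.2 µV.

20.2 µV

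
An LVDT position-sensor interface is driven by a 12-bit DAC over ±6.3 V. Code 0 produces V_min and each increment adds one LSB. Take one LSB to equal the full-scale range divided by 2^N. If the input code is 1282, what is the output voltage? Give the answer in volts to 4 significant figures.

Full-scale range = 6.3 V − (-6.3 V) = 12.6 V. LSB = 12.6 V / 2^12.
V_out = V_min + code × LSB = -6.3 V + 1282 × 12.6 V / 4096
      = -6.3 + 3.94365 = -2.35635 V.

-2.356 V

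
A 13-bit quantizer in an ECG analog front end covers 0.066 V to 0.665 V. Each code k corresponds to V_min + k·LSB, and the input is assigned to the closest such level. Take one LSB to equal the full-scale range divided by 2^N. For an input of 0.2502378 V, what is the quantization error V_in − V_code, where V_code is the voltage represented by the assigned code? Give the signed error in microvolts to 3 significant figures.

Span: 0.665 V − (0.066 V) = 0.599 V. LSB = 0.599 V / 2^13 ≈ 73.12 µV.
(0.2502378 − (0.066)) / LSB = 0.1842378 × 8192/0.599 = 2519.6595. Nearest integer: k = 2520.
Reconstructed level: 0.066 + 2520 × 0.599/8192 V = 0.2502626953 V.
Error = V_in − V_code = 0.2502378 − (0.2502626953) = −24.9 µV.

−24.9 µV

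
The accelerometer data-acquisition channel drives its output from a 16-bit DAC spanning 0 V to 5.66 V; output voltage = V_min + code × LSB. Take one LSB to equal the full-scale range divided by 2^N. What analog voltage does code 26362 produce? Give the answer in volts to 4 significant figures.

2.277 V

V_FS = 5.66 V. LSB = 5.66 V / 2^16.
V_out = 0 + 26362 × (5.66/65536) V
      = 0 + 2.27675 = 2.27675 V.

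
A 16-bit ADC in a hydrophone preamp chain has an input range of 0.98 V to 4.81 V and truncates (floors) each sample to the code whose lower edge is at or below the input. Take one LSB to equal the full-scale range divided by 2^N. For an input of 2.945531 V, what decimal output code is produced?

33632

Span: 4.81 V − (0.98 V) = 3.83 V. LSB = 3.83 V / 2^16 ≈ 58.44 µV.
code = ⌊(V_in − V_min)/LSB⌋ = ⌊(V_in − V_min) × 2^16 / range⌋
     = ⌊(2.945531 − (0.98)) × 65536 / 3.83⌋ = ⌊1.965531 × 65536/3.83⌋
     = ⌊33632.647⌋ = 33632.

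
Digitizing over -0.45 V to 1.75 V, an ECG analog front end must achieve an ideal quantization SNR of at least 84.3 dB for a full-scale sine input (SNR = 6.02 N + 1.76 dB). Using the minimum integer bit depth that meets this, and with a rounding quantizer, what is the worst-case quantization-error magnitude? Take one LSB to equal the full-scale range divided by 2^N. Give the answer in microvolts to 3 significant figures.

67.1 µV

The full-scale span is 1.75 − (-0.45) = 2.2 V.
6.02 N + 1.76 ≥ 84.3 gives N ≥ 13.711, so the minimum integer is 14.
LSB = 2.2 V ÷ 2^14 = 2.2/16384 V = 134.28 µV.
|e|_max = LSB/2 = 67.1 µV.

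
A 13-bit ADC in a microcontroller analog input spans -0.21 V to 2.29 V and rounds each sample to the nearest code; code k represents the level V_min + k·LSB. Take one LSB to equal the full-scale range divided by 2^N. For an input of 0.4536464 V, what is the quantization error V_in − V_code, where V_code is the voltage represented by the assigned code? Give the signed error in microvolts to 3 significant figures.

−111 µV

Range = 2.29 − (-0.21) = 2.5 V. LSB = 2.5 V / 2^13 ≈ 305.2 µV.
(0.4536464 − (-0.21)) / LSB = 0.6636464 × 8192/2.5 = 2174.6365. Nearest integer: k = 2175.
Reconstructed level: -0.21 + 2175 × 2.5/8192 V = 0.4537573242 V.
V_in − V_code = 0.4536464 − (0.4537573242) = −111 µV.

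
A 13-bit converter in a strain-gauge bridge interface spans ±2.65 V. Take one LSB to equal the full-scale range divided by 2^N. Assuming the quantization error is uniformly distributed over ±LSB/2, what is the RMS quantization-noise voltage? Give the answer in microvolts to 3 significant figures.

The full-scale span is 2.65 − (-2.65) = 5.3 V.
One LSB is 5.3 V / 8192 = 0.64697 mV.
σ_q = LSB/√12 = 0.64697 mV/3.4641 = 187 µV.

187 µV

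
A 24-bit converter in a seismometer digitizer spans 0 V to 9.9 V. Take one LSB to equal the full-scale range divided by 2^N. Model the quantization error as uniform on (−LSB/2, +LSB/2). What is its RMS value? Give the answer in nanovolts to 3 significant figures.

170 nV

Span = 9.9 V.
LSB = 9.9 V ÷ 2^24 = 9.9/16777216 V = 0.59009 µV.
V_rms = LSB/√12 = 0.59009 µV / √12 = 170 nV.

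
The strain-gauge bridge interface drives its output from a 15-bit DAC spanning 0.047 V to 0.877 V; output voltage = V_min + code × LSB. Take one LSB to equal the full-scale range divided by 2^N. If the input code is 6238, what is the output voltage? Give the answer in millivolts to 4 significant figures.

The full-scale span is 0.877 − (0.047) = 0.83 V. LSB = 0.83 V / 2^15.
V_out = 0.047 + 6238 × (0.83/32768) V
      = 0.047 V + 0.158006 V = 0.205006 V.

205.0 mV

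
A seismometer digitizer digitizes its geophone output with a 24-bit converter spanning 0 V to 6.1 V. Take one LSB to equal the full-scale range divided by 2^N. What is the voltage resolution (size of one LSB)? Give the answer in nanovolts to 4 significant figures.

363.6 nV

Full-scale range = 6.1 V.
Number of codes = 2^24 = 16777216.
One LSB is 6.1 V / 16777216 = 363.6 nV.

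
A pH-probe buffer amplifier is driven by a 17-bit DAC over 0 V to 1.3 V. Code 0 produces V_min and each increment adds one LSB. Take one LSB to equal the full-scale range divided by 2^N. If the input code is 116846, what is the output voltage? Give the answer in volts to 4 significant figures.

V_FS = 1.3 V. LSB = 1.3 V / 2^17.
V_out = V_min + code × LSB = 0 V + 116846 × 1.3 V / 131072
      = 0 V + 1.15890 V = 1.15890 V.

1.159 V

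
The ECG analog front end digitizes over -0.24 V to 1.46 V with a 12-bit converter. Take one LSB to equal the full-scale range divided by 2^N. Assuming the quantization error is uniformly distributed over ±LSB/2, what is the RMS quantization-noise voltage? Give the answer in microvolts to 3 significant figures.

120 µV

The full-scale span is 1.46 − (-0.24) = 1.7 V.
LSB = 1.7 V ÷ 2^12 = 1.7/4096 V = 415.04 µV.
σ_q = LSB/√12 = 415.04 µV/3.4641 = 120 µV.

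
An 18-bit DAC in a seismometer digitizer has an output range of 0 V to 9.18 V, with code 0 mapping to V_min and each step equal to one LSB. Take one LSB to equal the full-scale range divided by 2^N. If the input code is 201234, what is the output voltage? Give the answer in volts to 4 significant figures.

Full-scale range = 9.18 V. LSB = 9.18 V / 2^18.
V_out = V_min + code × LSB = 0 V + 201234 × 9.18 V / 262144
      = 0 + 7.04700 = 7.04700 V.

7.047 V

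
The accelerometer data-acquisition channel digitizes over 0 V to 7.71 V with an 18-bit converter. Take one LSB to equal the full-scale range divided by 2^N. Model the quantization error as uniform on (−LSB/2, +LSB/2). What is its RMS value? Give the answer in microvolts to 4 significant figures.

V_FS = 7.71 V.
LSB = 7.71 V ÷ 2^18 = 7.71/262144 V = 29.4113 µV.
σ_q = LSB/√12 = 29.4113 µV/3.4641 = 8.490 µV.

8.490 µV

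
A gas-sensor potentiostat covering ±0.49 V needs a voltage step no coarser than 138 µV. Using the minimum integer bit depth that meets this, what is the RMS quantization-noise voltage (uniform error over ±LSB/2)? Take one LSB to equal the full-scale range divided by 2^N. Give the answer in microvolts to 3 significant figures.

34.5 µV

Full-scale range = 0.49 V − (-0.49 V) = 0.98 V.
Levels needed ≥ 0.98/138 µV = 7101. 2^13 = 8192 suffices, so N_min = 13.
LSB = 0.98 V / 2^13 = 119.63 µV.
RMS noise = LSB/√12 = 34.5 µV.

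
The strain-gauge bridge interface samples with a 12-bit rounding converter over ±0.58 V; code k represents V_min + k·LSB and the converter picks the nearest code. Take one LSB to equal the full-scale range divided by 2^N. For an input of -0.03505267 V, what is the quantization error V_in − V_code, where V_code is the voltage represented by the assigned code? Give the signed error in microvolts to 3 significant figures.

+64.5 µV

Span: 0.58 V − (-0.58 V) = 1.16 V. LSB = 1.16 V / 2^12 ≈ 283.2 µV.
(V_in − V_min)/LSB = (-0.03505267 − (-0.58)) × 4096/1.16 = 1924.2278 → nearest code k = 1924.
V_code = V_min + k × range/2^12 = -0.58 + 1924 × 1.16/4096 = -0.03511718750 V.
e = -0.03505267 − (-0.03511718750) = +64.5 µV.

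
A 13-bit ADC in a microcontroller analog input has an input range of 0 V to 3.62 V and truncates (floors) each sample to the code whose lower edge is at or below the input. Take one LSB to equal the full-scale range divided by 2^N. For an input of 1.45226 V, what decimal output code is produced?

V_FS = 3.62 V. LSB = 3.62 V / 2^13 ≈ 441.9 µV.
V_in − V_min = 1.45226 − (0) = 1.45226 V.
Divide by LSB: 1.45226 × 8192/3.62 = 3286.4403.
Truncating gives code 3286.

3286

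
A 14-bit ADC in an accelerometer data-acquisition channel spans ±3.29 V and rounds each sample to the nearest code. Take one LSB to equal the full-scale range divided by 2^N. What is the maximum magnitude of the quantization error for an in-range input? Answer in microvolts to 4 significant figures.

200.8 µV

The full-scale span is 3.29 − (-3.29) = 6.58 V.
One LSB is 6.58 V / 16384 = 401.611 µV.
A rounding quantizer has |error| ≤ LSB/2 = 200.8 µV.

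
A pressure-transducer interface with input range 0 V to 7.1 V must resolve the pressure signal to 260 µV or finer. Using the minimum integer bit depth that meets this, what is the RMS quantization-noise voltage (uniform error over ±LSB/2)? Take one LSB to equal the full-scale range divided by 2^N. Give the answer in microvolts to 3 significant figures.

Span = 7.1 V.
7.1 V / 260 µV = 27310. Since 2^14 = 16384 and 2^15 = 32768, N = 15.
One LSB is 7.1 V / 32768 = 216.67 µV.
σ_q = LSB/√12 = 216.67 µV/3.4641 = 62.5 µV.

62.5 µV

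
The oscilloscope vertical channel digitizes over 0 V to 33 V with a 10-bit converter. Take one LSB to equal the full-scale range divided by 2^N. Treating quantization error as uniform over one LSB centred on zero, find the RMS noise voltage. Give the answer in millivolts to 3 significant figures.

V_FS = 33 V.
One LSB is 33 V / 1024 = 32.227 mV.
V_rms = LSB/√12 = 32.227 mV / √12 = 9.30 mV.

9.30 mV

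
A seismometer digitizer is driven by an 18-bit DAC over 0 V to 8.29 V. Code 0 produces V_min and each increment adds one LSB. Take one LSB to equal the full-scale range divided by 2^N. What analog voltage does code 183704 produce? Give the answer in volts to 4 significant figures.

5.809 V

Range is 8.29 V. LSB = 8.29 V / 2^18.
Output = V_min + (183704/262144) × range = 0 + 0.700775 × 8.29 V
      = 0 + 5.80943 = 5.80943 V.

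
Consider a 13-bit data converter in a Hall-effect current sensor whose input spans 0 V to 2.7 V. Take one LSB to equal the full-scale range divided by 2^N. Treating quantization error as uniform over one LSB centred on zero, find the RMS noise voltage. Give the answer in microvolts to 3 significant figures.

95.1 µV

V_FS = 2.7 V.
LSB = 2.7 V / 2^13 = 329.59 µV.
RMS of a uniform error over width LSB is LSB/√12 = 95.1 µV.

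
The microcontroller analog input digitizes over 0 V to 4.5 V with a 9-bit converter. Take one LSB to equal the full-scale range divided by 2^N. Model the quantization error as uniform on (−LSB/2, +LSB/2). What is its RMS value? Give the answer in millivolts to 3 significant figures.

2.54 mV

Full-scale range = 4.5 V.
One LSB is 4.5 V / 512 = 8.7891 mV.
For a uniform distribution on [−LSB/2, +LSB/2], V_rms = LSB/√12 = 8.7891 mV/3.4641 = 2.54 mV.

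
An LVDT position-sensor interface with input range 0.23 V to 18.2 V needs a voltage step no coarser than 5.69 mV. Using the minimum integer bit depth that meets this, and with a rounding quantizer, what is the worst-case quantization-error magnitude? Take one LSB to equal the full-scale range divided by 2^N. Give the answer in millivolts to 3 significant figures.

The full-scale span is 18.2 − (0.23) = 17.97 V.
Required number of levels: 17.97/5.69 mV = 3158.2; smallest N with 2^N ≥ that is 12.
LSB = 17.97 V ÷ 2^12 = 17.97/4096 V = 4.3872 mV.
Half an LSB is 2.19 mV.

2.19 mV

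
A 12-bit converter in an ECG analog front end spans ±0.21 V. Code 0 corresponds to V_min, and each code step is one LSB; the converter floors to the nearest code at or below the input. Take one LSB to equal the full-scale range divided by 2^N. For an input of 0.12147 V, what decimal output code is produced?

Span: 0.21 V − (-0.21 V) = 0.42 V. LSB = 0.42 V / 2^12 ≈ 102.5 µV.
(V_in − V_min) × 2^12/range = (0.12147 − (-0.21)) × 4096/0.42 = 3232.622.
Floor → code = 3232.

3232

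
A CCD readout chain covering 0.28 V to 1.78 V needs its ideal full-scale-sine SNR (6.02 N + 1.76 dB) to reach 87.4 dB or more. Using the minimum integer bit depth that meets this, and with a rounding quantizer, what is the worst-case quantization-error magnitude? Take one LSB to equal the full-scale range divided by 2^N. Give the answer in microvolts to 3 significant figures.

Full-scale range = 1.78 V − (0.28 V) = 1.5 V.
N ≥ (87.4 − 1.76)/6.02 = 14.226 → N_min = 15.
Step size = 1.5/32768 V = 45.776 µV.
Max error for round-to-nearest is LSB/2 = 22.9 µV.

22.9 µV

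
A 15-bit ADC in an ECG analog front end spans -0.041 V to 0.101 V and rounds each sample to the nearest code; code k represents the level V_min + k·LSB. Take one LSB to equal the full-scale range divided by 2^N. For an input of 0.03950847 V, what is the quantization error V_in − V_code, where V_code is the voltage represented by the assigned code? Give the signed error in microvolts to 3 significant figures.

Full-scale range = 0.101 V − (-0.041 V) = 0.142 V. LSB = 0.142 V / 2^15 ≈ 4.333 µV.
(0.03950847 − (-0.041)) / LSB = 0.08050847 × 32768/0.142 = 18578.1799. Nearest integer: k = 18578.
V_code = V_min + k × range/2^15 = -0.041 + 18578 × 0.142/32768 = 0.039507690430 V.
e = 0.03950847 − (0.039507690430) = +0.780 µV.

+0.780 µV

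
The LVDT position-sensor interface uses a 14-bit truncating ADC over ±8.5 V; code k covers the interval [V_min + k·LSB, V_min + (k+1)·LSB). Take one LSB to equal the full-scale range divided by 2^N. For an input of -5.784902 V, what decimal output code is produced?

2616

Span: 8.5 V − (-8.5 V) = 17 V. LSB = 17 V / 2^14 ≈ 1.038 mV.
V_in − V_min = -5.784902 − (-8.5) = 2.715098 V.
Divide by LSB: 2.715098 × 16384/17 = 2616.7156.
Truncating gives code 2616.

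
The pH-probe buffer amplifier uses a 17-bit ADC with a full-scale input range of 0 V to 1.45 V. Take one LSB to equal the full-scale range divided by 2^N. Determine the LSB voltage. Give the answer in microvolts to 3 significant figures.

V_FS = 1.45 V.
2^17 = 131072 levels.
Step size = 1.45/131072 V = 11.1 µV.

11.1 µV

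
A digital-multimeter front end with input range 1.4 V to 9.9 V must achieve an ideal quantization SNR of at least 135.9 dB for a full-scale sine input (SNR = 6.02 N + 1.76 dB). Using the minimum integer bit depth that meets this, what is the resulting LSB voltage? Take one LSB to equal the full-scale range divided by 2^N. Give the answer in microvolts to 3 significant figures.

The full-scale span is 9.9 − (1.4) = 8.5 V.
6.02 N + 1.76 ≥ 135.9 gives N ≥ 22.282, so the minimum integer is 23.
LSB = 8.5 V / 2^23 = 1.01 µV.

1.01 µV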